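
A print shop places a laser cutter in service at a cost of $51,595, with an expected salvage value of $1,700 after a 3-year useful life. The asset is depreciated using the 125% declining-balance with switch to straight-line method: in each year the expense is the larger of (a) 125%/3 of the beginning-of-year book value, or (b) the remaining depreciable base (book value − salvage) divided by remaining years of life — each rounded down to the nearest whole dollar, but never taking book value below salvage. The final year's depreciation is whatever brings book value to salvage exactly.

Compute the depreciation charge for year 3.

$14,199

Depreciable base = $51,595 − $1,700 = $49,895.
Year 1: DB = ⌊$51,595 × 125%/3⌋ = $21,497; SL = ⌊$49,895/3⌋ = $16,631 → take DB $21,497. Book value $30,098.
Year 2: DB = ⌊$30,098 × 125%/3⌋ = $12,540; SL = ⌊$28,398/2⌋ = $14,199 → take SL $14,199. Book value $15,899.
Year 3 (final): $15,899 − $1,700 = $14,199. Book value $1,700.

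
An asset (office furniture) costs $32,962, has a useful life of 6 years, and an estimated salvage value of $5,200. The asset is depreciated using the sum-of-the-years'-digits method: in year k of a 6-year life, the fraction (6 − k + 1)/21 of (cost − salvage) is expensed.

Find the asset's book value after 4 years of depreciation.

$9,166

Depreciable base = $32,962 − $5,200 = $27,762.
Sum of the years' digits = 6+5+4+3+2+1 = 21.
Year 1: $27,762 × 6/21 = $7,932. Book value $25,030.
Year 2: $27,762 × 5/21 = $6,610. Book value $18,420.
Year 3: $27,762 × 4/21 = $5,288. Book value $13,132.
Year 4: $27,762 × 3/21 = $3,966. Book value $9,166.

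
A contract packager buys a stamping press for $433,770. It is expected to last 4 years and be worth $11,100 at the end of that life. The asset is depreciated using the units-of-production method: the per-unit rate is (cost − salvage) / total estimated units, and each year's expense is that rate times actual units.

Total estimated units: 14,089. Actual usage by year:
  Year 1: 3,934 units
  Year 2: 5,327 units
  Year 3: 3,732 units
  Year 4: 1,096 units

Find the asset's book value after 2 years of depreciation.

Depreciable base = $433,770 − $11,100 = $422,670.
Rate = $422,670 / 14,089 units = $30 per unit.
Year 1: 3,934 × $30 = $118,020. Book value $315,750.
Year 2: 5,327 × $30 = $159,810. Book value $155,940.

$155,940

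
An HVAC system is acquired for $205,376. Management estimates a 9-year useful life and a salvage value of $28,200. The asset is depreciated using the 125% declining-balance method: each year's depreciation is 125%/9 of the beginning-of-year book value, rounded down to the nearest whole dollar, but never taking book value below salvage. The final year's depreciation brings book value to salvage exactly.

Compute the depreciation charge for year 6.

$13,505

Depreciable base = $205,376 − $28,200 = $177,176.
Year 1: ⌊$205,376 × 125%/9⌋ = $28,524. Book value $176,852.
Year 2: ⌊$176,852 × 125%/9⌋ = $24,562. Book value $152,290.
Year 3: ⌊$152,290 × 125%/9⌋ = $21,151. Book value $131,139.
Year 4: ⌊$131,139 × 125%/9⌋ = $18,213. Book value $112,926.
Year 5: ⌊$112,926 × 125%/9⌋ = $15,684. Book value $97,242.
Year 6: ⌊$97,242 × 125%/9⌋ = $13,505. Book value $83,737.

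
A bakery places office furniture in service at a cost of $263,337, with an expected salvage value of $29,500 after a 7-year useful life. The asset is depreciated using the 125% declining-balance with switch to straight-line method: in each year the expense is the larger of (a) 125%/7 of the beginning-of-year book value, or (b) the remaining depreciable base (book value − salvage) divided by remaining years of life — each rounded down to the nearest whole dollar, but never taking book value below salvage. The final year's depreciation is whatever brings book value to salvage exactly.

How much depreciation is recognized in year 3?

$31,729

Depreciable base = $263,337 − $29,500 = $233,837.
Year 1: DB = ⌊$263,337 × 125%/7⌋ = $47,024; SL = ⌊$233,837/7⌋ = $33,405 → take DB $47,024. Book value $216,313.
Year 2: DB = ⌊$216,313 × 125%/7⌋ = $38,627; SL = ⌊$186,813/6⌋ = $31,135 → take DB $38,627. Book value $177,686.
Year 3: DB = ⌊$177,686 × 125%/7⌋ = $31,729; SL = ⌊$148,186/5⌋ = $29,637 → take DB $31,729. Book value $145,957.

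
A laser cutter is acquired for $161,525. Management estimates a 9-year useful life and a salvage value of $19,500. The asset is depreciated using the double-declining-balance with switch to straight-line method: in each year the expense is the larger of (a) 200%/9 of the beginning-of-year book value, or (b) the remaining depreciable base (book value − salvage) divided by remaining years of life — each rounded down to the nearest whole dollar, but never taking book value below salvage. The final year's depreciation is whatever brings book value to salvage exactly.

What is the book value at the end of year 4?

Depreciable base = $161,525 − $19,500 = $142,025.
Year 1: DB = ⌊$161,525 × 200%/9⌋ = $35,894; SL = ⌊$142,025/9⌋ = $15,780 → take DB $35,894. Book value $125,631.
Year 2: DB = ⌊$125,631 × 200%/9⌋ = $27,918; SL = ⌊$106,131/8⌋ = $13,266 → take DB $27,918. Book value $97,713.
Year 3: DB = ⌊$97,713 × 200%/9⌋ = $21,714; SL = ⌊$78,213/7⌋ = $11,173 → take DB $21,714. Book value $75,999.
Year 4: DB = ⌊$75,999 × 200%/9⌋ = $16,888; SL = ⌊$56,499/6⌋ = $9,416 → take DB $16,888. Book value $59,111.

$59,111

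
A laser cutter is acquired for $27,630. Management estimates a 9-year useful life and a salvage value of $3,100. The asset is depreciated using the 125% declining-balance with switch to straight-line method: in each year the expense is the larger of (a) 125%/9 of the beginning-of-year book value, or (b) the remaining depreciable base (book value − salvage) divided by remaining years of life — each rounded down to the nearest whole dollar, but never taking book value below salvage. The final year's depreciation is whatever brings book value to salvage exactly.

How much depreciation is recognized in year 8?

Depreciable base = $27,630 − $3,100 = $24,530.
Year 1: DB = ⌊$27,630 × 125%/9⌋ = $3,837; SL = ⌊$24,530/9⌋ = $2,725 → take DB $3,837. Book value $23,793.
Year 2: DB = ⌊$23,793 × 125%/9⌋ = $3,304; SL = ⌊$20,693/8⌋ = $2,586 → take DB $3,304. Book value $20,489.
Year 3: DB = ⌊$20,489 × 125%/9⌋ = $2,845; SL = ⌊$17,389/7⌋ = $2,484 → take DB $2,845. Book value $17,644.
Year 4: DB = ⌊$17,644 × 125%/9⌋ = $2,450; SL = ⌊$14,544/6⌋ = $2,424 → take DB $2,450. Book value $15,194.
Year 5: DB = ⌊$15,194 × 125%/9⌋ = $2,110; SL = ⌊$12,094/5⌋ = $2,418 → take SL $2,418. Book value $12,776.
Year 6: DB = ⌊$12,776 × 125%/9⌋ = $1,774; SL = ⌊$9,676/4⌋ = $2,419 → take SL $2,419. Book value $10,357.
Year 7: DB = ⌊$10,357 × 125%/9⌋ = $1,438; SL = ⌊$7,257/3⌋ = $2,419 → take SL $2,419. Book value $7,938.
Year 8: DB = ⌊$7,938 × 125%/9⌋ = $1,102; SL = ⌊$4,838/2⌋ = $2,419 → take SL $2,419. Book value $5,519.

$2,419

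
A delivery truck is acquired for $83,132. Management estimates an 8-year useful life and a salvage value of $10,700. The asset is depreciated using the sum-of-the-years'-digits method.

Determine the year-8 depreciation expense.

Depreciable base = $83,132 − $10,700 = $72,432.
Sum of the years' digits = 8+7+6+5+4+3+2+1 = 36.
Year 1: $72,432 × 8/36 = $16,096. Book value $67,036.
Year 2: $72,432 × 7/36 = $14,084. Book value $52,952.
Year 3: $72,432 × 6/36 = $12,072. Book value $40,880.
Year 4: $72,432 × 5/36 = $10,060. Book value $30,820.
Year 5: $72,432 × 4/36 = $8,048. Book value $22,772.
Year 6: $72,432 × 3/36 = $6,036. Book value $16,736.
Year 7: $72,432 × 2/36 = $4,024. Book value $12,712.
Year 8: $72,432 × 1/36 = $2,012. Book value $10,700.

$2,012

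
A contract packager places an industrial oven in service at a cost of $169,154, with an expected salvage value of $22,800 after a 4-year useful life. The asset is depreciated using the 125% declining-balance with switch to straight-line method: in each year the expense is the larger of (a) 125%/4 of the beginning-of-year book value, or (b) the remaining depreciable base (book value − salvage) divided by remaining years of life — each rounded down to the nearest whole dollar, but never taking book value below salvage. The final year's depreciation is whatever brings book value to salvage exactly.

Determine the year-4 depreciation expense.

$28,577

Depreciable base = $169,154 − $22,800 = $146,354.
Year 1: DB = ⌊$169,154 × 125%/4⌋ = $52,860; SL = ⌊$146,354/4⌋ = $36,588 → take DB $52,860. Book value $116,294.
Year 2: DB = ⌊$116,294 × 125%/4⌋ = $36,341; SL = ⌊$93,494/3⌋ = $31,164 → take DB $36,341. Book value $79,953.
Year 3: DB = ⌊$79,953 × 125%/4⌋ = $24,985; SL = ⌊$57,153/2⌋ = $28,576 → take SL $28,576. Book value $51,377.
Year 4 (final): $51,377 − $22,800 = $28,577. Book value $22,800.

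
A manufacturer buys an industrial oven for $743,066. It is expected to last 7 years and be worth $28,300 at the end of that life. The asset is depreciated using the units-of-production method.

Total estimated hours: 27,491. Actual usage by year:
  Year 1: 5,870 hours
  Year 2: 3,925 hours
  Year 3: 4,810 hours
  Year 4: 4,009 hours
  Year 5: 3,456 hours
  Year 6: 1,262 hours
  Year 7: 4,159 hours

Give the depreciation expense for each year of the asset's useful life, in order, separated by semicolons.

Depreciable base = $743,066 − $28,300 = $714,766.
Rate = $714,766 / 27,491 hours = $26 per hour.
Year 1: 5,870 × $26 = $152,620. Book value $590,446.
Year 2: 3,925 × $26 = $102,050. Book value $488,396.
Year 3: 4,810 × $26 = $125,060. Book value $363,336.
Year 4: 4,009 × $26 = $104,234. Book value $259,102.
Year 5: 3,456 × $26 = $89,856. Book value $169,246.
Year 6: 1,262 × $26 = $32,812. Book value $136,434.
Year 7: 4,159 × $26 = $108,134. Book value $28,300.

$152,620; $102,050; $125,060; $104,234; $89,856; $32,812; $108,134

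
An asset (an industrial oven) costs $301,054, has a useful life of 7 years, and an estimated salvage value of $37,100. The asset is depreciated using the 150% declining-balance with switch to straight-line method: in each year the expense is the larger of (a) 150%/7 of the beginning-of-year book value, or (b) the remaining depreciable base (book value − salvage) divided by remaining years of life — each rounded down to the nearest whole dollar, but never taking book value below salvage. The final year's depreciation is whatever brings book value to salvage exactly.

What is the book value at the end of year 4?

$114,738

Depreciable base = $301,054 − $37,100 = $263,954.
Year 1: DB = ⌊$301,054 × 150%/7⌋ = $64,511; SL = ⌊$263,954/7⌋ = $37,707 → take DB $64,511. Book value $236,543.
Year 2: DB = ⌊$236,543 × 150%/7⌋ = $50,687; SL = ⌊$199,443/6⌋ = $33,240 → take DB $50,687. Book value $185,856.
Year 3: DB = ⌊$185,856 × 150%/7⌋ = $39,826; SL = ⌊$148,756/5⌋ = $29,751 → take DB $39,826. Book value $146,030.
Year 4: DB = ⌊$146,030 × 150%/7⌋ = $31,292; SL = ⌊$108,930/4⌋ = $27,232 → take DB $31,292. Book value $114,738.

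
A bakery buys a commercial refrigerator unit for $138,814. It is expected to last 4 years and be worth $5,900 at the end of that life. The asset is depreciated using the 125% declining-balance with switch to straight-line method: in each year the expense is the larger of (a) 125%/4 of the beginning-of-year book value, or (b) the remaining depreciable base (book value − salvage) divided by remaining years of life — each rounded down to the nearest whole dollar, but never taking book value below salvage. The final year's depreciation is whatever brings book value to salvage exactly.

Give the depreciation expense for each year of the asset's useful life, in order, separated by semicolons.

$43,379; $29,845; $29,845; $29,845

Depreciable base = $138,814 − $5,900 = $132,914.
Year 1: DB = ⌊$138,814 × 125%/4⌋ = $43,379; SL = ⌊$132,914/4⌋ = $33,228 → take DB $43,379. Book value $95,435.
Year 2: DB = ⌊$95,435 × 125%/4⌋ = $29,823; SL = ⌊$89,535/3⌋ = $29,845 → take SL $29,845. Book value $65,590.
Year 3: DB = ⌊$65,590 × 125%/4⌋ = $20,496; SL = ⌊$59,690/2⌋ = $29,845 → take SL $29,845. Book value $35,745.
Year 4 (final): $35,745 − $5,900 = $29,845. Book value $5,900.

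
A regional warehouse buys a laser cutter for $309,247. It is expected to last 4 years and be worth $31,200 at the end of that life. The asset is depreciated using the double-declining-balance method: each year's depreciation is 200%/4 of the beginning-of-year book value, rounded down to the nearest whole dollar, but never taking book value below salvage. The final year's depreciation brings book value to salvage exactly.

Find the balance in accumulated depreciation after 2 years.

$231,935

Depreciable base = $309,247 − $31,200 = $278,047.
Year 1: ⌊$309,247 × 200%/4⌋ = $154,623. Book value $154,624.
Year 2: ⌊$154,624 × 200%/4⌋ = $77,312. Book value $77,312.
Accumulated through year 2 = $309,247 − $77,312 = $231,935.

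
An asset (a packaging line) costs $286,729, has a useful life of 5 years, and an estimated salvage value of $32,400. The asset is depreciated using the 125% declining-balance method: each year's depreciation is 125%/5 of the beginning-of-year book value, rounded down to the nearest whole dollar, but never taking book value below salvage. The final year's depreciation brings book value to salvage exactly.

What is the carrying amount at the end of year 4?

$90,724

Depreciable base = $286,729 − $32,400 = $254,329.
Year 1: ⌊$286,729 × 125%/5⌋ = $71,682. Book value $215,047.
Year 2: ⌊$215,047 × 125%/5⌋ = $53,761. Book value $161,286.
Year 3: ⌊$161,286 × 125%/5⌋ = $40,321. Book value $120,965.
Year 4: ⌊$120,965 × 125%/5⌋ = $30,241. Book value $90,724.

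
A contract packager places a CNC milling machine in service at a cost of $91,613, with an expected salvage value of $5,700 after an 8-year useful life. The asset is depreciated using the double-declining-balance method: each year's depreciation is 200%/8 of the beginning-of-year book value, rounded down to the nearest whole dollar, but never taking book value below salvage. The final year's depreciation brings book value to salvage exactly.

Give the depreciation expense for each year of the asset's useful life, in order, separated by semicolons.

Depreciable base = $91,613 − $5,700 = $85,913.
Year 1: ⌊$91,613 × 200%/8⌋ = $22,903. Book value $68,710.
Year 2: ⌊$68,710 × 200%/8⌋ = $17,177. Book value $51,533.
Year 3: ⌊$51,533 × 200%/8⌋ = $12,883. Book value $38,650.
Year 4: ⌊$38,650 × 200%/8⌋ = $9,662. Book value $28,988.
Year 5: ⌊$28,988 × 200%/8⌋ = $7,247. Book value $21,741.
Year 6: ⌊$21,741 × 200%/8⌋ = $5,435. Book value $16,306.
Year 7: ⌊$16,306 × 200%/8⌋ = $4,076. Book value $12,230.
Year 8 (final): $12,230 − $5,700 = $6,530. Book value $5,700.

$22,903; $17,177; $12,883; $9,662; $7,247; $5,435; $4,076; $6,530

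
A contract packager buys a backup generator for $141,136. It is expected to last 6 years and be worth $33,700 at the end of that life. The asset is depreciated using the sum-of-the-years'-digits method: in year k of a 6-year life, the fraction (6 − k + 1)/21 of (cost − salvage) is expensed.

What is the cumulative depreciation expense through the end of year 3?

$76,740

Depreciable base = $141,136 − $33,700 = $107,436.
Sum of the years' digits = 6+5+4+3+2+1 = 21.
Year 1: $107,436 × 6/21 = $30,696. Book value $110,440.
Year 2: $107,436 × 5/21 = $25,580. Book value $84,860.
Year 3: $107,436 × 4/21 = $20,464. Book value $64,396.
Accumulated through year 3 = $141,136 − $64,396 = $76,740.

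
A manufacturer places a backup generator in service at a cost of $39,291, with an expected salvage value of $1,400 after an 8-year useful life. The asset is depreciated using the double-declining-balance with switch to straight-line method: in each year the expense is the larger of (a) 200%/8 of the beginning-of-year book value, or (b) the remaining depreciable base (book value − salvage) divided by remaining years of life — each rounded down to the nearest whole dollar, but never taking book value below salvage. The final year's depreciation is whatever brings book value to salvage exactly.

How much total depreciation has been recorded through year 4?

Depreciable base = $39,291 − $1,400 = $37,891.
Year 1: DB = ⌊$39,291 × 200%/8⌋ = $9,822; SL = ⌊$37,891/8⌋ = $4,736 → take DB $9,822. Book value $29,469.
Year 2: DB = ⌊$29,469 × 200%/8⌋ = $7,367; SL = ⌊$28,069/7⌋ = $4,009 → take DB $7,367. Book value $22,102.
Year 3: DB = ⌊$22,102 × 200%/8⌋ = $5,525; SL = ⌊$20,702/6⌋ = $3,450 → take DB $5,525. Book value $16,577.
Year 4: DB = ⌊$16,577 × 200%/8⌋ = $4,144; SL = ⌊$15,177/5⌋ = $3,035 → take DB $4,144. Book value $12,433.
Accumulated through year 4 = $39,291 − $12,433 = $26,858.

$26,858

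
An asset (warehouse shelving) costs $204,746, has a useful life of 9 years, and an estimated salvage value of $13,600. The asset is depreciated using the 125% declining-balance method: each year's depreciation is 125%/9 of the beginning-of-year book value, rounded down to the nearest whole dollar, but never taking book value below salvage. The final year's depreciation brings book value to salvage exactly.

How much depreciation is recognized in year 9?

Depreciable base = $204,746 − $13,600 = $191,146.
Year 1: ⌊$204,746 × 125%/9⌋ = $28,436. Book value $176,310.
Year 2: ⌊$176,310 × 125%/9⌋ = $24,487. Book value $151,823.
Year 3: ⌊$151,823 × 125%/9⌋ = $21,086. Book value $130,737.
Year 4: ⌊$130,737 × 125%/9⌋ = $18,157. Book value $112,580.
Year 5: ⌊$112,580 × 125%/9⌋ = $15,636. Book value $96,944.
Year 6: ⌊$96,944 × 125%/9⌋ = $13,464. Book value $83,480.
Year 7: ⌊$83,480 × 125%/9⌋ = $11,594. Book value $71,886.
Year 8: ⌊$71,886 × 125%/9⌋ = $9,984. Book value $61,902.
Year 9 (final): $61,902 − $13,600 = $48,302. Book value $13,600.

$48,302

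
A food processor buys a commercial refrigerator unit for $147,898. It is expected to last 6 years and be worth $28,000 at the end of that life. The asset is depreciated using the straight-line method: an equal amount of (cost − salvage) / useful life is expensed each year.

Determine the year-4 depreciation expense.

Depreciable base = $147,898 − $28,000 = $119,898.
Annual expense = $119,898 / 6 = $19,983.

$19,983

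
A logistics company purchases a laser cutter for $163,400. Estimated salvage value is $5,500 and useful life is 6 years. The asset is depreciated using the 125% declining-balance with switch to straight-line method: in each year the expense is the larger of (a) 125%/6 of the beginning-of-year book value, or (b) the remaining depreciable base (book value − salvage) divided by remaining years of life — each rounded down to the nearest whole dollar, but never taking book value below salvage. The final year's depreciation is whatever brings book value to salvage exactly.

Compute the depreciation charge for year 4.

$24,227

Depreciable base = $163,400 − $5,500 = $157,900.
Year 1: DB = ⌊$163,400 × 125%/6⌋ = $34,041; SL = ⌊$157,900/6⌋ = $26,316 → take DB $34,041. Book value $129,359.
Year 2: DB = ⌊$129,359 × 125%/6⌋ = $26,949; SL = ⌊$123,859/5⌋ = $24,771 → take DB $26,949. Book value $102,410.
Year 3: DB = ⌊$102,410 × 125%/6⌋ = $21,335; SL = ⌊$96,910/4⌋ = $24,227 → take SL $24,227. Book value $78,183.
Year 4: DB = ⌊$78,183 × 125%/6⌋ = $16,288; SL = ⌊$72,683/3⌋ = $24,227 → take SL $24,227. Book value $53,956.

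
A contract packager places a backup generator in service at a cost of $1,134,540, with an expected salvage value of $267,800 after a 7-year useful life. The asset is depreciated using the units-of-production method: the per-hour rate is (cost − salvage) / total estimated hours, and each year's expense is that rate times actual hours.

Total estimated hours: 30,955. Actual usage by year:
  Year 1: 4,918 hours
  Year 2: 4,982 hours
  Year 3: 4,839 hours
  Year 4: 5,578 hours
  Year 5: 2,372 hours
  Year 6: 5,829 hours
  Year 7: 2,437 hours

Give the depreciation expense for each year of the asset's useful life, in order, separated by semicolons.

Depreciable base = $1,134,540 − $267,800 = $866,740.
Rate = $866,740 / 30,955 hours = $28 per hour.
Year 1: 4,918 × $28 = $137,704. Book value $996,836.
Year 2: 4,982 × $28 = $139,496. Book value $857,340.
Year 3: 4,839 × $28 = $135,492. Book value $721,848.
Year 4: 5,578 × $28 = $156,184. Book value $565,664.
Year 5: 2,372 × $28 = $66,416. Book value $499,248.
Year 6: 5,829 × $28 = $163,212. Book value $336,036.
Year 7: 2,437 × $28 = $68,236. Book value $267,800.

$137,704; $139,496; $135,492; $156,184; $66,416; $163,212; $68,236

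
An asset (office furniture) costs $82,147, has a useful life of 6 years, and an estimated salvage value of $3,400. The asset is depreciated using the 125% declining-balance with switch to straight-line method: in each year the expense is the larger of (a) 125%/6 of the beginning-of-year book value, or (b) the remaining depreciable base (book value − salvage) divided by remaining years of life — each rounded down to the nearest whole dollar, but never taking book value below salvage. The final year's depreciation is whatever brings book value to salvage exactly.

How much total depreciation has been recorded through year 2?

Depreciable base = $82,147 − $3,400 = $78,747.
Year 1: DB = ⌊$82,147 × 125%/6⌋ = $17,113; SL = ⌊$78,747/6⌋ = $13,124 → take DB $17,113. Book value $65,034.
Year 2: DB = ⌊$65,034 × 125%/6⌋ = $13,548; SL = ⌊$61,634/5⌋ = $12,326 → take DB $13,548. Book value $51,486.
Accumulated through year 2 = $82,147 − $51,486 = $30,661.

$30,661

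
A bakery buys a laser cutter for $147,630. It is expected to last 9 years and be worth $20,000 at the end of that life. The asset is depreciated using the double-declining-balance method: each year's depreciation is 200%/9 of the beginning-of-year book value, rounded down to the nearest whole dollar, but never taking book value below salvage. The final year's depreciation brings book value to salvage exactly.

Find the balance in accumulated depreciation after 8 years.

$127,630

Depreciable base = $147,630 − $20,000 = $127,630.
Year 1: ⌊$147,630 × 200%/9⌋ = $32,806. Book value $114,824.
Year 2: ⌊$114,824 × 200%/9⌋ = $25,516. Book value $89,308.
Year 3: ⌊$89,308 × 200%/9⌋ = $19,846. Book value $69,462.
Year 4: ⌊$69,462 × 200%/9⌋ = $15,436. Book value $54,026.
Year 5: ⌊$54,026 × 200%/9⌋ = $12,005. Book value $42,021.
Year 6: ⌊$42,021 × 200%/9⌋ = $9,338. Book value $32,683.
Year 7: ⌊$32,683 × 200%/9⌋ = $7,262. Book value $25,421.
Year 8: ⌊$25,421 × 200%/9⌋ = $5,649, capped at $5,421. Book value $20,000.
Accumulated through year 8 = $147,630 − $20,000 = $127,630.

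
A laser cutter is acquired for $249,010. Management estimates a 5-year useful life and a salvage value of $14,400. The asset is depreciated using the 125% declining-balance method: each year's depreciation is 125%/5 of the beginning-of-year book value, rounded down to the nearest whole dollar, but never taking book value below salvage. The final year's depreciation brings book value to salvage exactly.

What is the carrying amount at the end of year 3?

$105,052

Depreciable base = $249,010 − $14,400 = $234,610.
Year 1: ⌊$249,010 × 125%/5⌋ = $62,252. Book value $186,758.
Year 2: ⌊$186,758 × 125%/5⌋ = $46,689. Book value $140,069.
Year 3: ⌊$140,069 × 125%/5⌋ = $35,017. Book value $105,052.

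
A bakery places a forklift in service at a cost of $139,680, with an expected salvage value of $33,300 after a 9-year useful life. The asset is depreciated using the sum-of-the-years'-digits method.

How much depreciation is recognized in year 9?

$2,364

Depreciable base = $139,680 − $33,300 = $106,380.
Sum of the years' digits = 9+8+7+6+5+4+3+2+1 = 45.
Year 1: $106,380 × 9/45 = $21,276. Book value $118,404.
Year 2: $106,380 × 8/45 = $18,912. Book value $99,492.
Year 3: $106,380 × 7/45 = $16,548. Book value $82,944.
Year 4: $106,380 × 6/45 = $14,184. Book value $68,760.
Year 5: $106,380 × 5/45 = $11,820. Book value $56,940.
Year 6: $106,380 × 4/45 = $9,456. Book value $47,484.
Year 7: $106,380 × 3/45 = $7,092. Book value $40,392.
Year 8: $106,380 × 2/45 = $4,728. Book value $35,664.
Year 9: $106,380 × 1/45 = $2,364. Book value $33,300.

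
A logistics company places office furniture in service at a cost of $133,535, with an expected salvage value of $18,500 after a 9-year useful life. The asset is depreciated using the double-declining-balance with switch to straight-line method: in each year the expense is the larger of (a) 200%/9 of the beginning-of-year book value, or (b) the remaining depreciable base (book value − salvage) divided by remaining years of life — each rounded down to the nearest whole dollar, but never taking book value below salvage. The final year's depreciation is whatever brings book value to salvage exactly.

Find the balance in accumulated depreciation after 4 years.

Depreciable base = $133,535 − $18,500 = $115,035.
Year 1: DB = ⌊$133,535 × 200%/9⌋ = $29,674; SL = ⌊$115,035/9⌋ = $12,781 → take DB $29,674. Book value $103,861.
Year 2: DB = ⌊$103,861 × 200%/9⌋ = $23,080; SL = ⌊$85,361/8⌋ = $10,670 → take DB $23,080. Book value $80,781.
Year 3: DB = ⌊$80,781 × 200%/9⌋ = $17,951; SL = ⌊$62,281/7⌋ = $8,897 → take DB $17,951. Book value $62,830.
Year 4: DB = ⌊$62,830 × 200%/9⌋ = $13,962; SL = ⌊$44,330/6⌋ = $7,388 → take DB $13,962. Book value $48,868.
Accumulated through year 4 = $133,535 − $48,868 = $84,667.

$84,667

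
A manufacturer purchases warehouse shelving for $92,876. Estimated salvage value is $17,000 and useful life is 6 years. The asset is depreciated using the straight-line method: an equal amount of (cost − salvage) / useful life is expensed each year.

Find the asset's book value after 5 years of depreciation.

$29,646

Depreciable base = $92,876 − $17,000 = $75,876.
Annual expense = $75,876 / 6 = $12,646.
End of year 1: book value $80,230.
End of year 2: book value $67,584.
End of year 3: book value $54,938.
End of year 4: book value $42,292.
End of year 5: book value $29,646.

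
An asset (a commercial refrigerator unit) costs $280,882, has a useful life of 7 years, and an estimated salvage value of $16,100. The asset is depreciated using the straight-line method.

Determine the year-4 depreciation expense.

Depreciable base = $280,882 − $16,100 = $264,782.
Annual expense = $264,782 / 7 = $37,826.

$37,826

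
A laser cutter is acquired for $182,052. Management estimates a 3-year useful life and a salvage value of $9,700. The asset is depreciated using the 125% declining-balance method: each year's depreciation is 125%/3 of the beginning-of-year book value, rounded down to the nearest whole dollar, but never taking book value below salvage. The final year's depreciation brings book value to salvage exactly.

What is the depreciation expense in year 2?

Depreciable base = $182,052 − $9,700 = $172,352.
Year 1: ⌊$182,052 × 125%/3⌋ = $75,855. Book value $106,197.
Year 2: ⌊$106,197 × 125%/3⌋ = $44,248. Book value $61,949.

$44,248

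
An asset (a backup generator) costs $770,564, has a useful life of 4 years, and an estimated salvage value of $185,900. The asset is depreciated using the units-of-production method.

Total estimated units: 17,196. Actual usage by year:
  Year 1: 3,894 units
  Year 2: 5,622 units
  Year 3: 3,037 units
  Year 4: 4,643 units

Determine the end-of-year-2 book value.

Depreciable base = $770,564 − $185,900 = $584,664.
Rate = $584,664 / 17,196 units = $34 per unit.
Year 1: 3,894 × $34 = $132,396. Book value $638,168.
Year 2: 5,622 × $34 = $191,148. Book value $447,020.

$447,020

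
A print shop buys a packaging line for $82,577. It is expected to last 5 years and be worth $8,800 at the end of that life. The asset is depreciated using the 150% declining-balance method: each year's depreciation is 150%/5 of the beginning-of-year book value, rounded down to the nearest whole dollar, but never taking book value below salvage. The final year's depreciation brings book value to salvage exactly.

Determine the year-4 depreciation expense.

Depreciable base = $82,577 − $8,800 = $73,777.
Year 1: ⌊$82,577 × 150%/5⌋ = $24,773. Book value $57,804.
Year 2: ⌊$57,804 × 150%/5⌋ = $17,341. Book value $40,463.
Year 3: ⌊$40,463 × 150%/5⌋ = $12,138. Book value $28,325.
Year 4: ⌊$28,325 × 150%/5⌋ = $8,497. Book value $19,828.

$8,497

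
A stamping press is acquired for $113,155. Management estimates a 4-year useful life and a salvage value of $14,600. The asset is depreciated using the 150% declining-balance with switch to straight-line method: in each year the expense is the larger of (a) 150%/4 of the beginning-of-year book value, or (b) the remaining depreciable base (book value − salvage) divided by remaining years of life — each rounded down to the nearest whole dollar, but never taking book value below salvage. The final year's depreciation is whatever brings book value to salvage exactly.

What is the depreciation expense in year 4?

Depreciable base = $113,155 − $14,600 = $98,555.
Year 1: DB = ⌊$113,155 × 150%/4⌋ = $42,433; SL = ⌊$98,555/4⌋ = $24,638 → take DB $42,433. Book value $70,722.
Year 2: DB = ⌊$70,722 × 150%/4⌋ = $26,520; SL = ⌊$56,122/3⌋ = $18,707 → take DB $26,520. Book value $44,202.
Year 3: DB = ⌊$44,202 × 150%/4⌋ = $16,575; SL = ⌊$29,602/2⌋ = $14,801 → take DB $16,575. Book value $27,627.
Year 4 (final): $27,627 − $14,600 = $13,027. Book value $14,600.

$13,027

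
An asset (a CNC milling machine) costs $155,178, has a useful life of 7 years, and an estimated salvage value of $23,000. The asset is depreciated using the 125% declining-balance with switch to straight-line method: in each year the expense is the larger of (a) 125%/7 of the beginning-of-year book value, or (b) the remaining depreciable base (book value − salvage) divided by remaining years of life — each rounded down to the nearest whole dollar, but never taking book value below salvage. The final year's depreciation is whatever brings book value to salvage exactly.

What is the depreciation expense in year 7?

$15,753

Depreciable base = $155,178 − $23,000 = $132,178.
Year 1: DB = ⌊$155,178 × 125%/7⌋ = $27,710; SL = ⌊$132,178/7⌋ = $18,882 → take DB $27,710. Book value $127,468.
Year 2: DB = ⌊$127,468 × 125%/7⌋ = $22,762; SL = ⌊$104,468/6⌋ = $17,411 → take DB $22,762. Book value $104,706.
Year 3: DB = ⌊$104,706 × 125%/7⌋ = $18,697; SL = ⌊$81,706/5⌋ = $16,341 → take DB $18,697. Book value $86,009.
Year 4: DB = ⌊$86,009 × 125%/7⌋ = $15,358; SL = ⌊$63,009/4⌋ = $15,752 → take SL $15,752. Book value $70,257.
Year 5: DB = ⌊$70,257 × 125%/7⌋ = $12,545; SL = ⌊$47,257/3⌋ = $15,752 → take SL $15,752. Book value $54,505.
Year 6: DB = ⌊$54,505 × 125%/7⌋ = $9,733; SL = ⌊$31,505/2⌋ = $15,752 → take SL $15,752. Book value $38,753.
Year 7 (final): $38,753 − $23,000 = $15,753. Book value $23,000.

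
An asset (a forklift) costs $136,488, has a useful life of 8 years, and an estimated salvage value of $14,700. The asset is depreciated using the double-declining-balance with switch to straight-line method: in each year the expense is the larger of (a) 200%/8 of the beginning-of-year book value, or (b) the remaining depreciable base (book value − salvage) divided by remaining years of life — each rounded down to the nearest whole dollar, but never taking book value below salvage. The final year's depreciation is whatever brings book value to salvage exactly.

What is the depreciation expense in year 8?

$3,521

Depreciable base = $136,488 − $14,700 = $121,788.
Year 1: DB = ⌊$136,488 × 200%/8⌋ = $34,122; SL = ⌊$121,788/8⌋ = $15,223 → take DB $34,122. Book value $102,366.
Year 2: DB = ⌊$102,366 × 200%/8⌋ = $25,591; SL = ⌊$87,666/7⌋ = $12,523 → take DB $25,591. Book value $76,775.
Year 3: DB = ⌊$76,775 × 200%/8⌋ = $19,193; SL = ⌊$62,075/6⌋ = $10,345 → take DB $19,193. Book value $57,582.
Year 4: DB = ⌊$57,582 × 200%/8⌋ = $14,395; SL = ⌊$42,882/5⌋ = $8,576 → take DB $14,395. Book value $43,187.
Year 5: DB = ⌊$43,187 × 200%/8⌋ = $10,796; SL = ⌊$28,487/4⌋ = $7,121 → take DB $10,796. Book value $32,391.
Year 6: DB = ⌊$32,391 × 200%/8⌋ = $8,097; SL = ⌊$17,691/3⌋ = $5,897 → take DB $8,097. Book value $24,294.
Year 7: DB = ⌊$24,294 × 200%/8⌋ = $6,073; SL = ⌊$9,594/2⌋ = $4,797 → take DB $6,073. Book value $18,221.
Year 8 (final): $18,221 − $14,700 = $3,521. Book value $14,700.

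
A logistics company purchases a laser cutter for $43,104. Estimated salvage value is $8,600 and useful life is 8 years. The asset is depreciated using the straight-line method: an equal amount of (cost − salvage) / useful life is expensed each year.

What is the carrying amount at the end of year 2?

$34,478

Depreciable base = $43,104 − $8,600 = $34,504.
Annual expense = $34,504 / 8 = $4,313.
End of year 1: book value $38,791.
End of year 2: book value $34,478.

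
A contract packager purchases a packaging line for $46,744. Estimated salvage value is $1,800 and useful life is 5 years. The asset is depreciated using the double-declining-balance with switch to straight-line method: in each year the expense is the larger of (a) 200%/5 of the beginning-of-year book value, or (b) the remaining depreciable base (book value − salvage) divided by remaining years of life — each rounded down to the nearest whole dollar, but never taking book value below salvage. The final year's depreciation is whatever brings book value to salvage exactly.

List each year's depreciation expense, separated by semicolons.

Depreciable base = $46,744 − $1,800 = $44,944.
Year 1: DB = ⌊$46,744 × 200%/5⌋ = $18,697; SL = ⌊$44,944/5⌋ = $8,988 → take DB $18,697. Book value $28,047.
Year 2: DB = ⌊$28,047 × 200%/5⌋ = $11,218; SL = ⌊$26,247/4⌋ = $6,561 → take DB $11,218. Book value $16,829.
Year 3: DB = ⌊$16,829 × 200%/5⌋ = $6,731; SL = ⌊$15,029/3⌋ = $5,009 → take DB $6,731. Book value $10,098.
Year 4: DB = ⌊$10,098 × 200%/5⌋ = $4,039; SL = ⌊$8,298/2⌋ = $4,149 → take SL $4,149. Book value $5,949.
Year 5 (final): $5,949 − $1,800 = $4,149. Book value $1,800.

$18,697; $11,218; $6,731; $4,149; $4,149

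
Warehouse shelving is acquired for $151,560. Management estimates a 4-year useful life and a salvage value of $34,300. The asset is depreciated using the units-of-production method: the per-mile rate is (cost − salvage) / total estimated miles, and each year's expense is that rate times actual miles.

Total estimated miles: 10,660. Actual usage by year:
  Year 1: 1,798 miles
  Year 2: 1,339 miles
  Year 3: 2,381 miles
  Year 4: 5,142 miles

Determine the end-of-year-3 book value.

Depreciable base = $151,560 − $34,300 = $117,260.
Rate = $117,260 / 10,660 miles = $11 per mile.
Year 1: 1,798 × $11 = $19,778. Book value $131,782.
Year 2: 1,339 × $11 = $14,729. Book value $117,053.
Year 3: 2,381 × $11 = $26,191. Book value $90,862.

$90,862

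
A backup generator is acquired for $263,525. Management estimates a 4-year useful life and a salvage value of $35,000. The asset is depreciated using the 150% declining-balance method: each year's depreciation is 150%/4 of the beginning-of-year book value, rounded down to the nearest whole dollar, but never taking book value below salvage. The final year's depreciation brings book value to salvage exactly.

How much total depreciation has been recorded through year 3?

Depreciable base = $263,525 − $35,000 = $228,525.
Year 1: ⌊$263,525 × 150%/4⌋ = $98,821. Book value $164,704.
Year 2: ⌊$164,704 × 150%/4⌋ = $61,764. Book value $102,940.
Year 3: ⌊$102,940 × 150%/4⌋ = $38,602. Book value $64,338.
Accumulated through year 3 = $263,525 − $64,338 = $199,187.

$199,187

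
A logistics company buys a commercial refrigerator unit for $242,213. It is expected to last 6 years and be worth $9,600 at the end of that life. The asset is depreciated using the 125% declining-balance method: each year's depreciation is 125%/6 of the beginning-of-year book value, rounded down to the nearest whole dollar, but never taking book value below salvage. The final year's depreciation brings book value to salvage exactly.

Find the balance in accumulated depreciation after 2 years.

Depreciable base = $242,213 − $9,600 = $232,613.
Year 1: ⌊$242,213 × 125%/6⌋ = $50,461. Book value $191,752.
Year 2: ⌊$191,752 × 125%/6⌋ = $39,948. Book value $151,804.
Accumulated through year 2 = $242,213 − $151,804 = $90,409.

$90,409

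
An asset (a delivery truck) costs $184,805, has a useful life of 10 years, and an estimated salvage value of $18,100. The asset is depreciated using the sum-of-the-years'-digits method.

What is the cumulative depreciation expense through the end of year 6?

Depreciable base = $184,805 − $18,100 = $166,705.
Sum of the years' digits = 10+9+8+7+6+5+4+3+2+1 = 55.
Year 1: $166,705 × 10/55 = $30,310. Book value $154,495.
Year 2: $166,705 × 9/55 = $27,279. Book value $127,216.
Year 3: $166,705 × 8/55 = $24,248. Book value $102,968.
Year 4: $166,705 × 7/55 = $21,217. Book value $81,751.
Year 5: $166,705 × 6/55 = $18,186. Book value $63,565.
Year 6: $166,705 × 5/55 = $15,155. Book value $48,410.
Accumulated through year 6 = $184,805 − $48,410 = $136,395.

$136,395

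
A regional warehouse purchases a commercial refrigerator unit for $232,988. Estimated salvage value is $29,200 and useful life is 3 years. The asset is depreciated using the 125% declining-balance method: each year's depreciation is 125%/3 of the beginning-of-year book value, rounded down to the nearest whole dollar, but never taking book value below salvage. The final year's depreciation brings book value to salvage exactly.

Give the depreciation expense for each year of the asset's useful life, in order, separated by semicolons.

Depreciable base = $232,988 − $29,200 = $203,788.
Year 1: ⌊$232,988 × 125%/3⌋ = $97,078. Book value $135,910.
Year 2: ⌊$135,910 × 125%/3⌋ = $56,629. Book value $79,281.
Year 3 (final): $79,281 − $29,200 = $50,081. Book value $29,200.

$97,078; $56,629; $50,081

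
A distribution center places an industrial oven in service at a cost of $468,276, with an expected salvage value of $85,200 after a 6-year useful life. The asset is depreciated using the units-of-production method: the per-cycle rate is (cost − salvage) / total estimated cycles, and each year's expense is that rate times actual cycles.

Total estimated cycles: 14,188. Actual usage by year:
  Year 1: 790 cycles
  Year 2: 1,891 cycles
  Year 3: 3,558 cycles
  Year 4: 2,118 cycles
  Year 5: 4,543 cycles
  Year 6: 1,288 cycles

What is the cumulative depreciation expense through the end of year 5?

Depreciable base = $468,276 − $85,200 = $383,076.
Rate = $383,076 / 14,188 cycles = $27 per cycle.
Year 1: 790 × $27 = $21,330. Book value $446,946.
Year 2: 1,891 × $27 = $51,057. Book value $395,889.
Year 3: 3,558 × $27 = $96,066. Book value $299,823.
Year 4: 2,118 × $27 = $57,186. Book value $242,637.
Year 5: 4,543 × $27 = $122,661. Book value $119,976.
Accumulated through year 5 = $468,276 − $119,976 = $348,300.

$348,300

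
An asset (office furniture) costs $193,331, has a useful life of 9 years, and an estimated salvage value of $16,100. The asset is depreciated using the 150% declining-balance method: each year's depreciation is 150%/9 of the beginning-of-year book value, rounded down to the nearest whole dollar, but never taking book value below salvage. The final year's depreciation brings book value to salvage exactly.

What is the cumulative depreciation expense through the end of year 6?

Depreciable base = $193,331 − $16,100 = $177,231.
Year 1: ⌊$193,331 × 150%/9⌋ = $32,221. Book value $161,110.
Year 2: ⌊$161,110 × 150%/9⌋ = $26,851. Book value $134,259.
Year 3: ⌊$134,259 × 150%/9⌋ = $22,376. Book value $111,883.
Year 4: ⌊$111,883 × 150%/9⌋ = $18,647. Book value $93,236.
Year 5: ⌊$93,236 × 150%/9⌋ = $15,539. Book value $77,697.
Year 6: ⌊$77,697 × 150%/9⌋ = $12,949. Book value $64,748.
Accumulated through year 6 = $193,331 − $64,748 = $128,583.

$128,583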